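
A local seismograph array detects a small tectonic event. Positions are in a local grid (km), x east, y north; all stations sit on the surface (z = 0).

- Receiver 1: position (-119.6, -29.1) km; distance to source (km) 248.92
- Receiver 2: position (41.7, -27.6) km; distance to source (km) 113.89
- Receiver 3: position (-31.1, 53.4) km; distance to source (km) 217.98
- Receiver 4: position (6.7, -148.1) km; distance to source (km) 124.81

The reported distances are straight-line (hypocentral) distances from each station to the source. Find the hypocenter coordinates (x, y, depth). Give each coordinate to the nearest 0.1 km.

(113.6, -103.0, 46.0)

Each station gives a sphere (x−x_i)² + (y−y_i)² + z² = d_i² (stations at z=0).
Subtracting the Receiver 1 sphere from Receiver 2 and Receiver 3: z² cancels, leaving linear equations in x and y:
322.6 x + 3.0 y = 36339.91
177.0 x + 165.0 y = 3113.69
Solving: x ≈ 113.605, y ≈ -102.996 km (keep extra digits for the depth step; rounded: 113.6, -103.0).
Then from the Receiver 1 sphere: z² = 248.92² − (x + 119.6)² − (y + 29.1)² with x = 113.605, y = -102.996, so z ≈ 46.000 ≈ 46.0 km.
Check against Receiver 4 (with the unrounded solution): distance 124.82 ≈ 124.81 km. ✓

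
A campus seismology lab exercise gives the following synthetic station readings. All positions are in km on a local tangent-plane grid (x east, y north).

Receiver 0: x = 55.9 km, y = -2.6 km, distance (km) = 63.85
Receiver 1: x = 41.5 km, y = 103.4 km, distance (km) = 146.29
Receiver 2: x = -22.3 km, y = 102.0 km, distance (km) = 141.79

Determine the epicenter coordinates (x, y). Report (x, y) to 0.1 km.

Circle about each station: (x − 55.9)² + (y + 2.6)² = 63.85²; (x − 41.5)² + (y − 103.4)² = 146.29²; (x + 22.3)² + (y − 102.0)² = 141.79².
Subtracting the Receiver 0 equation from the Receiver 1 and Receiver 2 equations removes the quadratic terms:
-28.8 x + 212.0 y = -8041.70
-156.4 x + 209.2 y = -8257.86
Solving the 2×2 system: x ≈ 2.5, y ≈ -37.6 km.
Check against Receiver 0 (with the unrounded x, y): √((x − 55.9)²+(y + 2.6)²) = 63.83 ≈ 63.85 km. ✓

2.5 km east, -37.6 km north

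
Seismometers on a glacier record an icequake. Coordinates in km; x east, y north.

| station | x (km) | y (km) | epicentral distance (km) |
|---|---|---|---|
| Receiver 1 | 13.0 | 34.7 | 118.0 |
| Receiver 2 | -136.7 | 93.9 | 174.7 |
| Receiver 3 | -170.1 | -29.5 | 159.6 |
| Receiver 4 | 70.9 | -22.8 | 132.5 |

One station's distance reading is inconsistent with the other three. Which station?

Receiver 3

Solve using three stations at a time. Using Receiver 1, Receiver 2, Receiver 4 (subtract circle equations pairwise → linear system) gives (x, y) ≈ (-56.0, -61.1).
Distances from that point to each station vs reported:
  Receiver 1: calculated 118.1 vs reported 118.0 → residual 0.1 km
  Receiver 2: calculated 174.8 vs reported 174.7 → residual 0.1 km
  Receiver 3: calculated 118.4 vs reported 159.6 → residual 41.2 km
  Receiver 4: calculated 132.6 vs reported 132.5 → residual 0.1 km
Receiver 1, Receiver 2, Receiver 4 are mutually consistent (residuals ≈ 0); Receiver 3 is off by 41.2 km.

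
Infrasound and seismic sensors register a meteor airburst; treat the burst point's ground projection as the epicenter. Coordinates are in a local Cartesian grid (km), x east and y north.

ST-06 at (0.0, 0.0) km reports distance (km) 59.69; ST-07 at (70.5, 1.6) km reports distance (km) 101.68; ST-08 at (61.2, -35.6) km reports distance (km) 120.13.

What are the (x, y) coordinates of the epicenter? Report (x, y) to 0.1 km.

-14.1 km east, 58.0 km north

Circle about each station: x² + y² = 59.69²; (x − 70.5)² + (y − 1.6)² = 101.68²; (x − 61.2)² + (y + 35.6)² = 120.13².
Subtracting pairs of circle equations eliminates x²+y² and gives linear equations (the radical axes):
141.0 x + 3.2 y = -1803.12
122.4 x − 71.2 y = -5855.52
Solving the 2×2 system: x ≈ -14.1, y ≈ 58.0 km.
Check against ST-06 (with the unrounded x, y): √(x²+y²) = 59.68 ≈ 59.69 km. ✓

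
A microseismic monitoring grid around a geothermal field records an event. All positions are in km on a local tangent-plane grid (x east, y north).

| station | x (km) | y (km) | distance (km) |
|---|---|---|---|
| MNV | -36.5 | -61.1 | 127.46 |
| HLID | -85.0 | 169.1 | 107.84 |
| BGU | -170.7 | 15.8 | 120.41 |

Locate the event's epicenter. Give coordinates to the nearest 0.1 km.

(-60.4, 64.1)

Circle about each station: (x + 36.5)² + (y + 61.1)² = 127.46²; (x + 85.0)² + (y − 169.1)² = 107.84²; (x + 170.7)² + (y − 15.8)² = 120.41².
Subtracting pairs of circle equations eliminates x²+y² and gives linear equations (the radical axes):
-97.0 x + 460.4 y = 35370.94
-268.4 x + 153.8 y = 26070.15
Solving the 2×2 system: x ≈ -60.4, y ≈ 64.1 km.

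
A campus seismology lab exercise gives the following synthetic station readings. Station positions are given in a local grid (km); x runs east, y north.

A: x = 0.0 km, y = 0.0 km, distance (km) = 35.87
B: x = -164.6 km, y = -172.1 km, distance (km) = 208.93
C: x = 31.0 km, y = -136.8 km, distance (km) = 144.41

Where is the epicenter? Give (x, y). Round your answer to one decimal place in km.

(-34.9, -8.3)

Circle about each station: x² + y² = 35.87²; (x + 164.6)² + (y + 172.1)² = 208.93²; (x − 31.0)² + (y + 136.8)² = 144.41².
Subtracting pairs of circle equations eliminates x²+y² and gives linear equations (the radical axes):
-329.2 x − 344.2 y = 14346.48
62.0 x − 273.6 y = 107.65
Solving the 2×2 system: x ≈ -34.9, y ≈ -8.3 km.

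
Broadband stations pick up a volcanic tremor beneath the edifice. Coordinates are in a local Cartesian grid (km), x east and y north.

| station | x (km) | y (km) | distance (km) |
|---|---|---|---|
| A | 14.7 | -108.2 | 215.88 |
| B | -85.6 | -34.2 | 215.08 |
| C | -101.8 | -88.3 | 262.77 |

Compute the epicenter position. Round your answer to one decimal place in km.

Circle about each station: (x − 14.7)² + (y + 108.2)² = 215.88²; (x + 85.6)² + (y + 34.2)² = 215.08²; (x + 101.8)² + (y + 88.3)² = 262.77².
Subtracting the A equation from the B and C equations removes the quadratic terms:
-200.6 x + 148.0 y = -3081.56
-233.0 x + 39.8 y = -16207.10
Solving the 2×2 system: x ≈ 85.9, y ≈ 95.6 km.

85.9 km east, 95.6 km north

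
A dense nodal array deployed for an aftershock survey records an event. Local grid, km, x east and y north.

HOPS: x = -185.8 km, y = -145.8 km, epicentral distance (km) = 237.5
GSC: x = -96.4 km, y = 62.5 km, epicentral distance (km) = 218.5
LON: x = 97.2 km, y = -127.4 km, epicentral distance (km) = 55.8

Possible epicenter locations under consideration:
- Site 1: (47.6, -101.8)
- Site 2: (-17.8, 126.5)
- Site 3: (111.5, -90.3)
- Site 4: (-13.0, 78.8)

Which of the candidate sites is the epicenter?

Site 1

For each candidate, compare |candidate − station| to the reported distance:
Site 1: residuals HOPS 0.0, GSC 0.0, LON 0.0 → max 0.0 km
Site 2: residuals HOPS 82.5, GSC 117.1, LON 222.9 → max 222.9 km
Site 3: residuals HOPS 64.9, GSC 39.5, LON 16.0 → max 64.9 km
Site 4: residuals HOPS 45.9, GSC 133.5, LON 178.0 → max 178.0 km
Only Site 1 has all residuals ≈ 0.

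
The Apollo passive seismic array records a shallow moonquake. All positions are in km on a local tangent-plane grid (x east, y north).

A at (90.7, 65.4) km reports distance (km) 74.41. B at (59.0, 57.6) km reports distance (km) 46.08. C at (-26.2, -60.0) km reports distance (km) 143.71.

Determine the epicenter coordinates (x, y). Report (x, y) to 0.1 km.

Circle about each station: (x − 90.7)² + (y − 65.4)² = 74.41²; (x − 59.0)² + (y − 57.6)² = 46.08²; (x + 26.2)² + (y + 60.0)² = 143.71².
Subtracting the A equation from the B and C equations removes the quadratic terms:
-63.4 x − 15.6 y = -2291.41
-233.8 x − 250.8 y = -23332.93
Solving the 2×2 system: x ≈ 17.2, y ≈ 77.0 km.

(17.2, 77.0)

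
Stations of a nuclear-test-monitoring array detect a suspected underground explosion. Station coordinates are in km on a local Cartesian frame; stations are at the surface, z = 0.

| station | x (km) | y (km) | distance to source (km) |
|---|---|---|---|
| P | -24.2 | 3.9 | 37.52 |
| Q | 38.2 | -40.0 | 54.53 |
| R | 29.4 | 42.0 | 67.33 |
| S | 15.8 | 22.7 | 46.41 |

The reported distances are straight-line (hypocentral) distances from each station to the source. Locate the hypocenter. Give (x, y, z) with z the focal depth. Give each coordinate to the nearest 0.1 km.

Each station gives a sphere (x−x_i)² + (y−y_i)² + z² = d_i² (stations at z=0).
Subtracting the P sphere from Q and R: z² cancels, leaving linear equations in x and y:
124.8 x − 87.8 y = 892.62
107.2 x + 76.2 y = -1098.07
Solving: x ≈ -1.501, y ≈ -12.299 km (keep extra digits for the depth step; rounded: -1.5, -12.3).
Then from the P sphere: z² = 37.52² − (x + 24.2)² − (y − 3.9)² with x = -1.501, y = -12.299, so z ≈ 25.102 ≈ 25.1 km.
Check against S (with the unrounded solution): distance 46.41 ≈ 46.41 km. ✓

x ≈ -1.5 km, y ≈ -12.3 km, depth ≈ 25.1 km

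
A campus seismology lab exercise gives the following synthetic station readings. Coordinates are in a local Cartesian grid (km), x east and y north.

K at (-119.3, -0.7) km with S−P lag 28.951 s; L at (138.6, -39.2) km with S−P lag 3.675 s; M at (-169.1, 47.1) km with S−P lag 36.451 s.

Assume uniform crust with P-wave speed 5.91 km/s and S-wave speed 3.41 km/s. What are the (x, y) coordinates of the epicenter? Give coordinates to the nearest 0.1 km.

109.7 km east, -45.7 km north

Distance from S−P lag: d = Δt · v_P v_S / (v_P − v_S) = Δt · (5.91·3.41)/(5.91−3.41) ≈ 8.0612·Δt.
So d_K = 233.38, d_L = 29.63, d_M = 293.84 km.
Circle about each station: (x + 119.3)² + (y + 0.7)² = 233.38²; (x − 138.6)² + (y + 39.2)² = 29.63²; (x + 169.1)² + (y − 47.1)² = 293.84².
Subtracting the K equation from the L and M equations removes the quadratic terms:
515.8 x − 77.0 y = 60101.91
-99.6 x + 95.6 y = -15295.48
Solving the 2×2 system: x ≈ 109.7, y ≈ -45.7 km.
Check against K (with the unrounded x, y): √((x + 119.3)²+(y + 0.7)²) = 233.38 ≈ 233.38 km. ✓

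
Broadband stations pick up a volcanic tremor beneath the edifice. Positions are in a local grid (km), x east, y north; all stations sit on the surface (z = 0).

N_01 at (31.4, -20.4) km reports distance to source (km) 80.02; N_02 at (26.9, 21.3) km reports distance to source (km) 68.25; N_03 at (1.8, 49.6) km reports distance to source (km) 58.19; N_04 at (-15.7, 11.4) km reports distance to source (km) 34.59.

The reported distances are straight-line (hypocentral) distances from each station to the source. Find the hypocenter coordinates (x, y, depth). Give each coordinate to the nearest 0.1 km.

(-34.6, 14.5, 28.8)

Each station gives a sphere (x−x_i)² + (y−y_i)² + z² = d_i² (stations at z=0).
Subtracting the N_01 sphere from N_02 and N_03: z² cancels, leaving linear equations in x and y:
-9.0 x + 83.4 y = 1520.32
-59.2 x + 140.0 y = 4078.40
Solving: x ≈ -34.616, y ≈ 14.494 km (keep extra digits for the depth step; rounded: -34.6, 14.5).
Then from the N_01 sphere: z² = 80.02² − (x − 31.4)² − (y + 20.4)² with x = -34.616, y = 14.494, so z ≈ 28.766 ≈ 28.8 km.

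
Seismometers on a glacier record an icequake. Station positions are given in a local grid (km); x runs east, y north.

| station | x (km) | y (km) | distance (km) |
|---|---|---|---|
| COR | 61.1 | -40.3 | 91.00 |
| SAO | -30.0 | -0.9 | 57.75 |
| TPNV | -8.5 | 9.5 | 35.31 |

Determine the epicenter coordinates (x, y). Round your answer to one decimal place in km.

(13.4, 37.2)

Circle about each station: (x − 61.1)² + (y + 40.3)² = 91.00²; (x + 30.0)² + (y + 0.9)² = 57.75²; (x + 8.5)² + (y − 9.5)² = 35.31².
Subtracting pairs of circle equations eliminates x²+y² and gives linear equations (the radical axes):
-182.2 x + 78.8 y = 489.45
-139.2 x + 99.6 y = 1839.40
Solving the 2×2 system: x ≈ 13.4, y ≈ 37.2 km.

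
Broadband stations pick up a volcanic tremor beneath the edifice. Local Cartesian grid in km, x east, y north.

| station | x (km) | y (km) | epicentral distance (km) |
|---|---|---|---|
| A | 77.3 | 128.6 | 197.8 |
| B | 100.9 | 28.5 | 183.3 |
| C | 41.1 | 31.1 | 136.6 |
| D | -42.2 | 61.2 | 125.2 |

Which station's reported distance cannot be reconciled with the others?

A

Solve using three stations at a time. Using B, C, D (subtract circle equations pairwise → linear system) gives (x, y) ≈ (-58.0, -63.1).
Distances from that point to each station vs reported:
  A: calculated 234.6 vs reported 197.8 → residual 36.8 km
  B: calculated 183.4 vs reported 183.3 → residual 0.1 km
  C: calculated 136.7 vs reported 136.6 → residual 0.1 km
  D: calculated 125.3 vs reported 125.2 → residual 0.1 km
B, C, D are mutually consistent (residuals ≈ 0); A is off by 36.8 km.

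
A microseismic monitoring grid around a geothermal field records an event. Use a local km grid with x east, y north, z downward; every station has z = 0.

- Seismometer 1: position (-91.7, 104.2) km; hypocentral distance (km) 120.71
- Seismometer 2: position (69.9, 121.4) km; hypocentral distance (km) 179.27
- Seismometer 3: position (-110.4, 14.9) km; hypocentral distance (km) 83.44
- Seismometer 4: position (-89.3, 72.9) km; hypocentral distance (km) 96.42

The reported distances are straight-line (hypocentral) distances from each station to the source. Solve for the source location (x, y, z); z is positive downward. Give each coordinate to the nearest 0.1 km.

Each station gives a sphere (x−x_i)² + (y−y_i)² + z² = d_i² (stations at z=0).
Subtracting the Seismometer 1 sphere from Seismometer 2 and Seismometer 3: z² cancels, leaving linear equations in x and y:
323.2 x + 34.4 y = -17209.39
-37.4 x − 178.6 y = 752.31
Solving: x ≈ -54.002, y ≈ 7.096 km (keep extra digits for the depth step; rounded: -54.0, 7.1).
Then from the Seismometer 1 sphere: z² = 120.71² − (x + 91.7)² − (y − 104.2)² with x = -54.002, y = 7.096, so z ≈ 60.997 ≈ 61.0 km.
Check against Seismometer 4 (with the unrounded solution): distance 96.42 ≈ 96.42 km. ✓

x ≈ -54.0 km, y ≈ 7.1 km, depth ≈ 61.0 km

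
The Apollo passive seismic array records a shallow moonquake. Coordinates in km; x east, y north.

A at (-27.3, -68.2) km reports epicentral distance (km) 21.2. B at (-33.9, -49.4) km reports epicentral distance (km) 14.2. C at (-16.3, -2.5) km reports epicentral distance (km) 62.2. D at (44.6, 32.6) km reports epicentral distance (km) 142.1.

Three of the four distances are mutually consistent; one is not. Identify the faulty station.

Solve using three stations at a time. Using A, B, C (subtract circle equations pairwise → linear system) gives (x, y) ≈ (-45.4, -57.4).
Distances from that point to each station vs reported:
  A: calculated 21.1 vs reported 21.2 → residual 0.1 km
  B: calculated 14.0 vs reported 14.2 → residual 0.2 km
  C: calculated 62.2 vs reported 62.2 → residual 0.0 km
  D: calculated 127.3 vs reported 142.1 → residual 14.8 km
A, B, C are mutually consistent (residuals ≈ 0); D is off by 14.8 km.

D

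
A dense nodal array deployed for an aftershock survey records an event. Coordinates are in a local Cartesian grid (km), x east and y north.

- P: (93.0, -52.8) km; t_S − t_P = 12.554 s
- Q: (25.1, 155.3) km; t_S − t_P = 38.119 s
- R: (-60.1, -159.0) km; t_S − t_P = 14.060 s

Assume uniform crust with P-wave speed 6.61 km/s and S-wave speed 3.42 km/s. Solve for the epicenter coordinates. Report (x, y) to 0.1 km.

29.2 km east, -114.8 km north

Distance from S−P lag: d = Δt · v_P v_S / (v_P − v_S) = Δt · (6.61·3.42)/(6.61−3.42) ≈ 7.0866·Δt.
So d_P = 88.96, d_Q = 270.13, d_R = 99.64 km.
Circle about each station: (x − 93.0)² + (y + 52.8)² = 88.96²; (x − 25.1)² + (y − 155.3)² = 270.13²; (x + 60.1)² + (y + 159.0)² = 99.64².
Subtracting pairs of circle equations eliminates x²+y² and gives linear equations (the radical axes):
-135.8 x + 416.2 y = -51745.08
-306.2 x − 212.4 y = 15441.92
Solving the 2×2 system: x ≈ 29.2, y ≈ -114.8 km.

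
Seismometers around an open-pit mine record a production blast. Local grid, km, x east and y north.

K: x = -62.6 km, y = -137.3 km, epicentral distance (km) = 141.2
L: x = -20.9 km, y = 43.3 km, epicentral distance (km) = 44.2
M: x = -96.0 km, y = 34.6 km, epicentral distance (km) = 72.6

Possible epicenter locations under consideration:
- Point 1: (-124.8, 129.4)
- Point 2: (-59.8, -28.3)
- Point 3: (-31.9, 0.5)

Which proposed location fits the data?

Point 3

For each candidate, compare |candidate − station| to the reported distance:
Point 1: residuals K 132.7, L 90.7, M 26.5 → max 132.7 km
Point 2: residuals K 32.2, L 37.3, M 0.0 → max 37.3 km
Point 3: residuals K 0.0, L 0.0, M 0.0 → max 0.0 km
Only Point 3 has all residuals ≈ 0.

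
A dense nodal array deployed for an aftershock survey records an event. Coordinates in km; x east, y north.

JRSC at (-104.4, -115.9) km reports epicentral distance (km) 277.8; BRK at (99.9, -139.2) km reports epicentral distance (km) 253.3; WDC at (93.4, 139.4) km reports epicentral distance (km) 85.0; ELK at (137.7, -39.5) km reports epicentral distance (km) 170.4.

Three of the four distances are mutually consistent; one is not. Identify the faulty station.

Solve using three stations at a time. Using JRSC, BRK, ELK (subtract circle equations pairwise → linear system) gives (x, y) ≈ (56.7, 110.3).
Distances from that point to each station vs reported:
  JRSC: calculated 277.7 vs reported 277.8 → residual 0.1 km
  BRK: calculated 253.2 vs reported 253.3 → residual 0.1 km
  WDC: calculated 46.8 vs reported 85.0 → residual 38.2 km
  ELK: calculated 170.3 vs reported 170.4 → residual 0.1 km
JRSC, BRK, ELK are mutually consistent (residuals ≈ 0); WDC is off by 38.2 km.

WDC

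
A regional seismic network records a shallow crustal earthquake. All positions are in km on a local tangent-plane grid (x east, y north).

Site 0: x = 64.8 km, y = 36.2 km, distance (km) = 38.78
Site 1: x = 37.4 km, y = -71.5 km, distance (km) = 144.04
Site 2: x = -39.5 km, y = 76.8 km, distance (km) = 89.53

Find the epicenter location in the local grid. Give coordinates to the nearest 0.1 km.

(49.9, 72.0)

Circle about each station: (x − 64.8)² + (y − 36.2)² = 38.78²; (x − 37.4)² + (y + 71.5)² = 144.04²; (x + 39.5)² + (y − 76.8)² = 89.53².
Subtracting the Site 0 equation from the Site 1 and Site 2 equations removes the quadratic terms:
-54.8 x − 215.4 y = -18242.10
-208.6 x + 81.2 y = -4562.72
Solving the 2×2 system: x ≈ 49.9, y ≈ 72.0 km.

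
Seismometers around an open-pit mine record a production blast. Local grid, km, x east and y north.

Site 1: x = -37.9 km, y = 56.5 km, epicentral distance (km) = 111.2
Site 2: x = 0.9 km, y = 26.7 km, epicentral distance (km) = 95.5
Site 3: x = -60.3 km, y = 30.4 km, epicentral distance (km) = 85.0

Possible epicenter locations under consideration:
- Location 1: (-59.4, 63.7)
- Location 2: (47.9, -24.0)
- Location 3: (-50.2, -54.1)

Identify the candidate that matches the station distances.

For each candidate, compare |candidate − station| to the reported distance:
Location 1: residuals Site 1 88.5, Site 2 24.8, Site 3 51.7 → max 88.5 km
Location 2: residuals Site 1 6.5, Site 2 26.4, Site 3 36.1 → max 36.1 km
Location 3: residuals Site 1 0.1, Site 2 0.1, Site 3 0.1 → max 0.1 km
Only Location 3 has all residuals ≈ 0.

Location 3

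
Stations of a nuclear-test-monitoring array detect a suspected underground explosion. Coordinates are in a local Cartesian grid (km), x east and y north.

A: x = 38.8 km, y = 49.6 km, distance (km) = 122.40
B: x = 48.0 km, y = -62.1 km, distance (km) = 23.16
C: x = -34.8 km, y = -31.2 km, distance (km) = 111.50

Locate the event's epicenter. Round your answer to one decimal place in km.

Circle about each station: (x − 38.8)² + (y − 49.6)² = 122.40²; (x − 48.0)² + (y + 62.1)² = 23.16²; (x + 34.8)² + (y + 31.2)² = 111.50².
Subtracting the A equation from the B and C equations removes the quadratic terms:
18.4 x − 223.4 y = 16640.18
-147.2 x − 161.6 y = 768.39
Solving the 2×2 system: x ≈ 70.2, y ≈ -68.7 km.

x ≈ 70.2 km, y ≈ -68.7 km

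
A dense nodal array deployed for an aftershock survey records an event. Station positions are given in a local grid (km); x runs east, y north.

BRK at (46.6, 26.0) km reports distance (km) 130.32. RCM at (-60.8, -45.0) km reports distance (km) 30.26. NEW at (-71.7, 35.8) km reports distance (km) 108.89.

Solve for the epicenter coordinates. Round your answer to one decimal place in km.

(-42.5, -69.1)

Circle about each station: (x − 46.6)² + (y − 26.0)² = 130.32²; (x + 60.8)² + (y + 45.0)² = 30.26²; (x + 71.7)² + (y − 35.8)² = 108.89².
Subtracting the BRK equation from the RCM and NEW equations removes the quadratic terms:
-214.8 x − 142.0 y = 18941.71
-236.6 x + 19.6 y = 8701.24
Solving the 2×2 system: x ≈ -42.5, y ≈ -69.1 km.
Check against BRK (with the unrounded x, y): √((x − 46.6)²+(y − 26.0)²) = 130.32 ≈ 130.32 km. ✓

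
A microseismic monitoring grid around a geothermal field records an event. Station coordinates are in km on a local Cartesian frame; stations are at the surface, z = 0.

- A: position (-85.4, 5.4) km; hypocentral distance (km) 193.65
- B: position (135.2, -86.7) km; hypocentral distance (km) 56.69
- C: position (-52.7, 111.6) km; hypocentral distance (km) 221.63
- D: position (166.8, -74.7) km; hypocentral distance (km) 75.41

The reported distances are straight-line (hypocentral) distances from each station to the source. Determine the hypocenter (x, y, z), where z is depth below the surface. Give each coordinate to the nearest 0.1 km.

(99.5, -48.1, 21.2)

Each station gives a sphere (x−x_i)² + (y−y_i)² + z² = d_i² (stations at z=0).
Subtracting the A sphere from B and C: z² cancels, leaving linear equations in x and y:
441.2 x − 184.2 y = 52760.18
65.4 x + 212.4 y = -3710.00
Solving: x ≈ 99.500, y ≈ -48.104 km (keep extra digits for the depth step; rounded: 99.5, -48.1).
Then from the A sphere: z² = 193.65² − (x + 85.4)² − (y − 5.4)² with x = 99.500, y = -48.104, so z ≈ 21.205 ≈ 21.2 km.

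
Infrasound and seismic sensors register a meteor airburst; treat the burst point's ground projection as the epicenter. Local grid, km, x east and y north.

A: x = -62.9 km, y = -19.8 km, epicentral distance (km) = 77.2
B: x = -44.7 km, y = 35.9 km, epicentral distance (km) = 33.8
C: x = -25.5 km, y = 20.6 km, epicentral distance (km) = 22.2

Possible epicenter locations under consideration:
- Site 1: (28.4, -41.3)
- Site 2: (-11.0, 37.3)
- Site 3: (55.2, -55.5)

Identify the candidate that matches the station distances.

For each candidate, compare |candidate − station| to the reported distance:
Site 1: residuals A 16.6, B 72.5, C 59.9 → max 72.5 km
Site 2: residuals A 0.0, B 0.1, C 0.1 → max 0.1 km
Site 3: residuals A 46.2, B 101.6, C 88.7 → max 101.6 km
Only Site 2 has all residuals ≈ 0.

Site 2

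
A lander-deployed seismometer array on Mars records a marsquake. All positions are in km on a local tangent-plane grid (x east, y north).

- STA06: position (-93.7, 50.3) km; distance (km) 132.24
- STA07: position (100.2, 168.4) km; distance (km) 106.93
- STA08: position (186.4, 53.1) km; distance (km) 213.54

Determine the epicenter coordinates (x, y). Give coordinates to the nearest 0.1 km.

Circle about each station: (x + 93.7)² + (y − 50.3)² = 132.24²; (x − 100.2)² + (y − 168.4)² = 106.93²; (x − 186.4)² + (y − 53.1)² = 213.54².
Subtracting pairs of circle equations eliminates x²+y² and gives linear equations (the radical axes):
387.8 x + 236.2 y = 33142.21
560.2 x + 5.6 y = -1857.12
Solving the 2×2 system: x ≈ -4.8, y ≈ 148.2 km.
Check against STA06 (with the unrounded x, y): √((x + 93.7)²+(y − 50.3)²) = 132.24 ≈ 132.24 km. ✓

-4.8 km east, 148.2 km north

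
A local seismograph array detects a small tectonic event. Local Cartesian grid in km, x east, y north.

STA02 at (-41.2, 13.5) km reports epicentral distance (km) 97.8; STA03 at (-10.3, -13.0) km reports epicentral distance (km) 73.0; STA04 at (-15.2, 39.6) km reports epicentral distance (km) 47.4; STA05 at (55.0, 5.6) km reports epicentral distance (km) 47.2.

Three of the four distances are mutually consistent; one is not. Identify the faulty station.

Solve using three stations at a time. Using STA03, STA04, STA05 (subtract circle equations pairwise → linear system) gives (x, y) ≈ (31.7, 46.7).
Distances from that point to each station vs reported:
  STA02: calculated 80.1 vs reported 97.8 → residual 17.7 km
  STA03: calculated 73.0 vs reported 73.0 → residual 0.0 km
  STA04: calculated 47.5 vs reported 47.4 → residual 0.1 km
  STA05: calculated 47.3 vs reported 47.2 → residual 0.1 km
STA03, STA04, STA05 are mutually consistent (residuals ≈ 0); STA02 is off by 17.7 km.

STA02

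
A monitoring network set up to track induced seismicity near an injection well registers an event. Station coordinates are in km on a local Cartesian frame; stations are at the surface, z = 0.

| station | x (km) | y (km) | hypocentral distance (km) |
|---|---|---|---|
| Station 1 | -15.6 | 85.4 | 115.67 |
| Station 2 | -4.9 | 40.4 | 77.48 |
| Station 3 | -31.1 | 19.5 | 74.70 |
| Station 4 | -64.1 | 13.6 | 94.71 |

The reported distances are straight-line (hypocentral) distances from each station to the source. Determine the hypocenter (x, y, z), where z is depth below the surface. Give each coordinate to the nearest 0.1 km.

Each station gives a sphere (x−x_i)² + (y−y_i)² + z² = d_i² (stations at z=0).
Subtracting the Station 1 sphere from Station 2 and Station 3: z² cancels, leaving linear equations in x and y:
21.4 x − 90.0 y = 1496.05
-31.0 x − 131.8 y = 1610.40
Solving: x ≈ 9.312, y ≈ -14.409 km (keep extra digits for the depth step; rounded: 9.3, -14.4).
Then from the Station 1 sphere: z² = 115.67² − (x + 15.6)² − (y − 85.4)² with x = 9.312, y = -14.409, so z ≈ 52.888 ≈ 52.9 km.
Check against Station 4 (with the unrounded solution): distance 94.72 ≈ 94.71 km. ✓

(9.3, -14.4, 52.9)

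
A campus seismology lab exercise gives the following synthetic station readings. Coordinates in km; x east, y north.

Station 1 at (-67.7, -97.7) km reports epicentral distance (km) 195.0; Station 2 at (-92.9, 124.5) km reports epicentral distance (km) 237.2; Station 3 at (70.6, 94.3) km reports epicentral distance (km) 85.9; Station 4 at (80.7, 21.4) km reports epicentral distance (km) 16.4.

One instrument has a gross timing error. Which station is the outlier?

Station 2

Solve using three stations at a time. Using Station 1, Station 3, Station 4 (subtract circle equations pairwise → linear system) gives (x, y) ≈ (93.8, 11.6).
Distances from that point to each station vs reported:
  Station 1: calculated 195.0 vs reported 195.0 → residual 0.0 km
  Station 2: calculated 218.2 vs reported 237.2 → residual 19.0 km
  Station 3: calculated 85.9 vs reported 85.9 → residual 0.0 km
  Station 4: calculated 16.3 vs reported 16.4 → residual 0.1 km
Station 1, Station 3, Station 4 are mutually consistent (residuals ≈ 0); Station 2 is off by 19.0 km.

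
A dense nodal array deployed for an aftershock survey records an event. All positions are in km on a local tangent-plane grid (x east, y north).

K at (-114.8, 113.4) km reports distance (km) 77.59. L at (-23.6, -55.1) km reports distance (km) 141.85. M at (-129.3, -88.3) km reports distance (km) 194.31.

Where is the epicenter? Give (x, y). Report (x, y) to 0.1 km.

(-42.4, 85.5)

Circle about each station: (x + 114.8)² + (y − 113.4)² = 77.59²; (x + 23.6)² + (y + 55.1)² = 141.85²; (x + 129.3)² + (y + 88.3)² = 194.31².
Subtracting the K equation from the L and M equations removes the quadratic terms:
182.4 x − 337.0 y = -36546.84
-29.0 x − 403.4 y = -33259.39
Solving the 2×2 system: x ≈ -42.4, y ≈ 85.5 km.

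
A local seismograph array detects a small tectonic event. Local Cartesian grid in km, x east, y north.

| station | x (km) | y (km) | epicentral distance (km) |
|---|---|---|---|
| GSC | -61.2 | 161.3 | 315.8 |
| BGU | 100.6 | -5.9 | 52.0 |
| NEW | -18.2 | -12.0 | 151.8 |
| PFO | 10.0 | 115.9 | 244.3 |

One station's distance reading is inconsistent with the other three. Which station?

BGU

Solve using three stations at a time. Using GSC, NEW, PFO (subtract circle equations pairwise → linear system) gives (x, y) ≈ (95.1, -113.2).
Distances from that point to each station vs reported:
  GSC: calculated 315.8 vs reported 315.8 → residual 0.0 km
  BGU: calculated 107.4 vs reported 52.0 → residual 55.4 km
  NEW: calculated 151.9 vs reported 151.8 → residual 0.1 km
  PFO: calculated 244.4 vs reported 244.3 → residual 0.1 km
GSC, NEW, PFO are mutually consistent (residuals ≈ 0); BGU is off by 55.4 km.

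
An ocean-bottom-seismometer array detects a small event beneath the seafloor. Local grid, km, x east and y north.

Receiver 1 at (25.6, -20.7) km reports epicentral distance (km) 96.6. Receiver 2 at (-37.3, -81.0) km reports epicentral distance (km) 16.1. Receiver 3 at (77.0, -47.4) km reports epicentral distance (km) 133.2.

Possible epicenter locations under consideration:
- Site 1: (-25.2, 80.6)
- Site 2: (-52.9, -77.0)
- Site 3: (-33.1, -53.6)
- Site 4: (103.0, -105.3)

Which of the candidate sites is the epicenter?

For each candidate, compare |candidate − station| to the reported distance:
Site 1: residuals Receiver 1 16.7, Receiver 2 146.0, Receiver 3 30.6 → max 146.0 km
Site 2: residuals Receiver 1 0.0, Receiver 2 0.0, Receiver 3 0.0 → max 0.0 km
Site 3: residuals Receiver 1 29.3, Receiver 2 11.6, Receiver 3 22.9 → max 29.3 km
Site 4: residuals Receiver 1 18.1, Receiver 2 126.3, Receiver 3 69.7 → max 126.3 km
Only Site 2 has all residuals ≈ 0.

Site 2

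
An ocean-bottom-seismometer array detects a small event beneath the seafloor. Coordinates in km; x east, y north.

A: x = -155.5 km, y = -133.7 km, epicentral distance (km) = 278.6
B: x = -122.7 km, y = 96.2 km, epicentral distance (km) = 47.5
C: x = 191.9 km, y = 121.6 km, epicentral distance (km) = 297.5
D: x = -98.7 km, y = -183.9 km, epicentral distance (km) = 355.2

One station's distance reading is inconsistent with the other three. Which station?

D

Solve using three stations at a time. Using A, B, C (subtract circle equations pairwise → linear system) gives (x, y) ≈ (-105.0, 140.3).
Distances from that point to each station vs reported:
  A: calculated 278.6 vs reported 278.6 → residual 0.0 km
  B: calculated 47.5 vs reported 47.5 → residual 0.0 km
  C: calculated 297.5 vs reported 297.5 → residual 0.0 km
  D: calculated 324.2 vs reported 355.2 → residual 31.0 km
A, B, C are mutually consistent (residuals ≈ 0); D is off by 31.0 km.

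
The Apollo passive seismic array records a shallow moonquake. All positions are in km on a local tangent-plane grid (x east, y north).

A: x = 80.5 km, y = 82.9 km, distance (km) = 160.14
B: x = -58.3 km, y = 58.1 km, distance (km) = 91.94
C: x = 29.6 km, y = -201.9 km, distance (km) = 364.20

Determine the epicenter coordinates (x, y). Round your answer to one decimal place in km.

x ≈ -65.0 km, y ≈ 149.8 km

Circle about each station: (x − 80.5)² + (y − 82.9)² = 160.14²; (x + 58.3)² + (y − 58.1)² = 91.94²; (x − 29.6)² + (y + 201.9)² = 364.20².
Subtracting pairs of circle equations eliminates x²+y² and gives linear equations (the radical axes):
-277.6 x − 49.6 y = 10613.70
-101.8 x − 569.6 y = -78709.71
Solving the 2×2 system: x ≈ -65.0, y ≈ 149.8 km.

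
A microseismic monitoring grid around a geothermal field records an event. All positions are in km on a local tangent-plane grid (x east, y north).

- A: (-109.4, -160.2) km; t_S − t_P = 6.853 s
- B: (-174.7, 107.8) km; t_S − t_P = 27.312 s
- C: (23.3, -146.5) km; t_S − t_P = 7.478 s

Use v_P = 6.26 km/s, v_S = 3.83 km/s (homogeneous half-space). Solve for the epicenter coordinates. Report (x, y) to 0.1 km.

Distance from S−P lag: d = Δt · v_P v_S / (v_P − v_S) = Δt · (6.26·3.83)/(6.26−3.83) ≈ 9.8666·Δt.
So d_A = 67.62, d_B = 269.48, d_C = 73.78 km.
Circle about each station: (x + 109.4)² + (y + 160.2)² = 67.62²; (x + 174.7)² + (y − 107.8)² = 269.48²; (x − 23.3)² + (y + 146.5)² = 73.78².
Subtracting the A equation from the B and C equations removes the quadratic terms:
-130.6 x + 536.0 y = -63538.48
265.4 x + 27.4 y = -16498.28
Solving the 2×2 system: x ≈ -48.7, y ≈ -130.4 km.
Check against A (with the unrounded x, y): √((x + 109.4)²+(y + 160.2)²) = 67.62 ≈ 67.62 km. ✓

x ≈ -48.7 km, y ≈ -130.4 km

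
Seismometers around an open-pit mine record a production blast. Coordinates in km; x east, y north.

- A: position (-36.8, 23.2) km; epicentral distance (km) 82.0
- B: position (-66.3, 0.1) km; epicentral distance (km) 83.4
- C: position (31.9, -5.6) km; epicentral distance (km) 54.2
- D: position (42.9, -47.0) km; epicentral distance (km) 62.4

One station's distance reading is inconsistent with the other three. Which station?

Solve using three stations at a time. Using A, B, C (subtract circle equations pairwise → linear system) gives (x, y) ≈ (0.5, -49.8).
Distances from that point to each station vs reported:
  A: calculated 82.0 vs reported 82.0 → residual 0.0 km
  B: calculated 83.4 vs reported 83.4 → residual 0.0 km
  C: calculated 54.2 vs reported 54.2 → residual 0.0 km
  D: calculated 42.5 vs reported 62.4 → residual 19.9 km
A, B, C are mutually consistent (residuals ≈ 0); D is off by 19.9 km.

D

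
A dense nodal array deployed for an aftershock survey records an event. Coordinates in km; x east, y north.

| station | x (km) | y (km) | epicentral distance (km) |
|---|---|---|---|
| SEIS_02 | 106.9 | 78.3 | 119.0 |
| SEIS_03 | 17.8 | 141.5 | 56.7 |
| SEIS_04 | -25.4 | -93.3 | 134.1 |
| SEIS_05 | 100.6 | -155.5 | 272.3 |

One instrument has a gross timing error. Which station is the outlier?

Solve using three stations at a time. Using SEIS_02, SEIS_03, SEIS_05 (subtract circle equations pairwise → linear system) gives (x, y) ≈ (-11.2, 92.8).
Distances from that point to each station vs reported:
  SEIS_02: calculated 119.0 vs reported 119.0 → residual 0.0 km
  SEIS_03: calculated 56.7 vs reported 56.7 → residual 0.0 km
  SEIS_04: calculated 186.6 vs reported 134.1 → residual 52.5 km
  SEIS_05: calculated 272.3 vs reported 272.3 → residual 0.0 km
SEIS_02, SEIS_03, SEIS_05 are mutually consistent (residuals ≈ 0); SEIS_04 is off by 52.5 km.

SEIS_04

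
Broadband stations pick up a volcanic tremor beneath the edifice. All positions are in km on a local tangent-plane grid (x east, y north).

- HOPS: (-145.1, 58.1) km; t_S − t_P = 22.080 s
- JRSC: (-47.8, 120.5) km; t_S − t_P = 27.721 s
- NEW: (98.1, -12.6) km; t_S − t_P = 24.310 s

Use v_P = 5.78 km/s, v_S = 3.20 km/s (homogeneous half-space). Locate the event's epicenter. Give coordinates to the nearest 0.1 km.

Distance from S−P lag: d = Δt · v_P v_S / (v_P − v_S) = Δt · (5.78·3.20)/(5.78−3.20) ≈ 7.1690·Δt.
So d_HOPS = 158.29, d_JRSC = 198.73, d_NEW = 174.28 km.
Circle about each station: (x + 145.1)² + (y − 58.1)² = 158.29²; (x + 47.8)² + (y − 120.5)² = 198.73²; (x − 98.1)² + (y + 12.6)² = 174.28².
Subtracting the HOPS equation from the JRSC and NEW equations removes the quadratic terms:
194.6 x + 124.8 y = -22062.42
486.4 x − 141.4 y = -19965.04
Solving the 2×2 system: x ≈ -63.6, y ≈ -77.6 km.
Check against HOPS (with the unrounded x, y): √((x + 145.1)²+(y − 58.1)²) = 158.29 ≈ 158.29 km. ✓

-63.6 km east, -77.6 km north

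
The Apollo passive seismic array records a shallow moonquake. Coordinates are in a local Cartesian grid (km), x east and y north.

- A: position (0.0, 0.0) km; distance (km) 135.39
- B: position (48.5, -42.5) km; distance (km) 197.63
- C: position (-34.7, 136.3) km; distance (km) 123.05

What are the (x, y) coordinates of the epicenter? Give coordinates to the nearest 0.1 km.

x ≈ -124.8 km, y ≈ 52.5 km

Circle about each station: x² + y² = 135.39²; (x − 48.5)² + (y + 42.5)² = 197.63²; (x + 34.7)² + (y − 136.3)² = 123.05².
Subtracting pairs of circle equations eliminates x²+y² and gives linear equations (the radical axes):
97.0 x − 85.0 y = -16568.66
-69.4 x + 272.6 y = 22970.93
Solving the 2×2 system: x ≈ -124.8, y ≈ 52.5 km.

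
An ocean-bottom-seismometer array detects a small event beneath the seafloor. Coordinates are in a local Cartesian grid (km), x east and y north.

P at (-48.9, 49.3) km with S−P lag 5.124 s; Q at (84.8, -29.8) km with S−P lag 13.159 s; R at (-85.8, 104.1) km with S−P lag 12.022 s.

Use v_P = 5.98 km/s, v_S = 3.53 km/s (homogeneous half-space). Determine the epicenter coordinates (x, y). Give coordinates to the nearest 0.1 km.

-6.3 km east, 37.7 km north

Distance from S−P lag: d = Δt · v_P v_S / (v_P − v_S) = Δt · (5.98·3.53)/(5.98−3.53) ≈ 8.6161·Δt.
So d_P = 44.15, d_Q = 113.38, d_R = 103.58 km.
Circle about each station: (x + 48.9)² + (y − 49.3)² = 44.15²; (x − 84.8)² + (y + 29.8)² = 113.38²; (x + 85.8)² + (y − 104.1)² = 103.58².
Subtracting pairs of circle equations eliminates x²+y² and gives linear equations (the radical axes):
267.4 x − 158.2 y = -7648.42
-73.8 x + 109.6 y = 4597.16
Solving the 2×2 system: x ≈ -6.3, y ≈ 37.7 km.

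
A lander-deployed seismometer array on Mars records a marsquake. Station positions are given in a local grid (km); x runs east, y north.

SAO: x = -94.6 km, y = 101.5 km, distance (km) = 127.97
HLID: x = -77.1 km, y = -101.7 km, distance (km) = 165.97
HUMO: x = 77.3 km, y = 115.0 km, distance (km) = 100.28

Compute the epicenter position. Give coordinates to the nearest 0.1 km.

Circle about each station: (x + 94.6)² + (y − 101.5)² = 127.97²; (x + 77.1)² + (y + 101.7)² = 165.97²; (x − 77.3)² + (y − 115.0)² = 100.28².
Subtracting pairs of circle equations eliminates x²+y² and gives linear equations (the radical axes):
35.0 x − 406.4 y = -14133.83
343.8 x + 27.0 y = 6269.12
Solving the 2×2 system: x ≈ 15.4, y ≈ 36.1 km.

15.4 km east, 36.1 km north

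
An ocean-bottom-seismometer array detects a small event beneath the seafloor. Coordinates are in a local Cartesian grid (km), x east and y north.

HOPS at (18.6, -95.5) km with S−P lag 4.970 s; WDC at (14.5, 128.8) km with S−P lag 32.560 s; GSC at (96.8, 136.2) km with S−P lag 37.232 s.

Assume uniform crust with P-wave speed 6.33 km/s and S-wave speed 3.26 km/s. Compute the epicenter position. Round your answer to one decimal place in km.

Distance from S−P lag: d = Δt · v_P v_S / (v_P − v_S) = Δt · (6.33·3.26)/(6.33−3.26) ≈ 6.7218·Δt.
So d_HOPS = 33.41, d_WDC = 218.86, d_GSC = 250.26 km.
Circle about each station: (x − 18.6)² + (y + 95.5)² = 33.41²; (x − 14.5)² + (y − 128.8)² = 218.86²; (x − 96.8)² + (y − 136.2)² = 250.26².
Subtracting pairs of circle equations eliminates x²+y² and gives linear equations (the radical axes):
-8.2 x + 448.6 y = -39449.99
156.4 x + 463.4 y = -43059.37
Solving the 2×2 system: x ≈ -14.0, y ≈ -88.2 km.

(-14.0, -88.2)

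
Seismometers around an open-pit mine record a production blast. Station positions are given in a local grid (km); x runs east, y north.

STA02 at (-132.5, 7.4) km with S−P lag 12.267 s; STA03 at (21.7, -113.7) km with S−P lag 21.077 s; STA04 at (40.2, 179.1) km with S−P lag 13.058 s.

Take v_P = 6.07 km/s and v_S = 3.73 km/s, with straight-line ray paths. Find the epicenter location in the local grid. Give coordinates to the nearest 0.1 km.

Distance from S−P lag: d = Δt · v_P v_S / (v_P − v_S) = Δt · (6.07·3.73)/(6.07−3.73) ≈ 9.6757·Δt.
So d_STA02 = 118.69, d_STA03 = 203.93, d_STA04 = 126.35 km.
Circle about each station: (x + 132.5)² + (y − 7.4)² = 118.69²; (x − 21.7)² + (y + 113.7)² = 203.93²; (x − 40.2)² + (y − 179.1)² = 126.35².
Subtracting the STA02 equation from the STA03 and STA04 equations removes the quadratic terms:
308.4 x − 242.2 y = -31712.56
345.4 x + 343.4 y = 14204.83
Solving the 2×2 system: x ≈ -39.3, y ≈ 80.9 km.
Check against STA02 (with the unrounded x, y): √((x + 132.5)²+(y − 7.4)²) = 118.69 ≈ 118.69 km. ✓

-39.3 km east, 80.9 km north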